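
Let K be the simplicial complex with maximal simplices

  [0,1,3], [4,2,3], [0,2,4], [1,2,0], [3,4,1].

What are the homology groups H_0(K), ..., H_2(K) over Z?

We work with the vertex ordering 0 < 1 < 2 < 3 < 4. The simplices of K, each written with vertices in increasing order, are:

  0-simplices (5): [0], [1], [2], [3], [4]
  1-simplices (10): [0,1], [0,2], [0,3], [0,4], [1,2], [1,3], [1,4], [2,3], [2,4], [3,4]
  2-simplices (5): [0,1,2], [0,1,3], [0,2,4], [1,3,4], [2,3,4]

so the chain groups are C_0 ≅ Z^5, C_1 ≅ Z^10, C_2 ≅ Z^5.

∂_1: C_1 → C_0 is given by ∂[p,q] = [q] − [p]. For instance
  ∂[0,4] = [4] − [0].
The 5×10 boundary matrix has rank 4 and Smith normal form diag(1,1,1,1).

The boundary map ∂_2: C_2 → C_1 sends each 2-simplex [p,q,r] to [q,r] − [p,r] + [p,q]. For instance
  ∂[2,3,4] = [3,4] − [2,4] + [2,3],
  ∂[0,1,3] = [1,3] − [0,3] + [0,1].
This gives a 10×5 integer matrix of rank 5; reducing to Smith normal form yields diagonal entries (1,1,1,1,1).

From H_k ≅ ker(∂_k) / im(∂_{k+1}) we obtain:

  H_0: rank C_0 − rank ∂_1 = 5 − 4 = 1, and the invariant factors of ∂_1 are all 1, so H_0 = Z.
  H_1: rank ker ∂_1 − rank ∂_2 = (10 − 4) − 5 = 1, and the invariant factors of ∂_2 are all 1, so H_1 = Z.
  H_2: rank ker ∂_2 − rank ∂_3 = (5 − 5) − 0 = 0, and there is no ∂_3, so H_2 = 0.

As a check, the Euler characteristic is 5 − 10 + 5 = 0, which agrees with 1 − 1 + 0 = 0.
(K is a triangulation of the Möbius band.)

H_0 = Z,  H_1 = Z,  H_2 = 0.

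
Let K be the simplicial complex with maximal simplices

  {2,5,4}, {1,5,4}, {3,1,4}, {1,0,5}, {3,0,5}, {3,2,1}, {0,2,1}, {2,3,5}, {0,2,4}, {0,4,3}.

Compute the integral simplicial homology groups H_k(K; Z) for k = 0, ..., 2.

H_0 = Z,  H_1 = Z/2Z,  H_2 = 0.

Order the vertices as 0 < 1 < 2 < 3 < 4 < 5. Listing each simplex with vertices in this order, K has dimension 2 with simplices:

  0-simplices (6): [0], [1], [2], [3], [4], [5]
  1-simplices (15): [0,1], [0,2], [0,3], [0,4], [0,5], [1,2], [1,3], [1,4], [1,5], [2,3], [2,4], [2,5], [3,4], [3,5], [4,5]
  2-simplices (10): [0,1,2], [0,1,5], [0,2,4], [0,3,4], [0,3,5], [1,2,3], [1,3,4], [1,4,5], [2,3,5], [2,4,5]

giving chain groups C_0 ≅ Z^6, C_1 ≅ Z^15, C_2 ≅ Z^10.

The boundary map ∂_1: C_1 → C_0 is given by ∂[p,q] = [q] − [p]. For instance
  ∂[3,5] = [5] − [3].
This gives a 6×15 integer matrix of rank 5; reducing to Smith normal form yields diagonal entries (1,1,1,1,1).

The boundary map ∂_2: C_2 → C_1 acts by ∂[p,q,r] = [q,r] − [p,r] + [p,q]. For instance
  ∂[0,1,2] = [1,2] − [0,2] + [0,1],
  ∂[0,1,5] = [1,5] − [0,5] + [0,1].
As a 15×10 matrix over Z this has rank 10, with invariant factors (1,1,1,1,1,1,1,1,1,2).

Computing H_k = (kernel of ∂_k) / (image of ∂_{k+1}):

  H_0: rank C_0 − rank ∂_1 = 6 − 5 = 1, and the invariant factors of ∂_1 are all 1, so H_0 ≅ Z.
  H_1: rank ker ∂_1 − rank ∂_2 = (15 − 5) − 10 = 0, and ∂_2 has invariant factor 2 > 1, so H_1 ≅ Z/2Z.
  H_2: rank ker ∂_2 − rank ∂_3 = (10 − 10) − 0 = 0, and there is no ∂_3, so H_2 ≅ 0.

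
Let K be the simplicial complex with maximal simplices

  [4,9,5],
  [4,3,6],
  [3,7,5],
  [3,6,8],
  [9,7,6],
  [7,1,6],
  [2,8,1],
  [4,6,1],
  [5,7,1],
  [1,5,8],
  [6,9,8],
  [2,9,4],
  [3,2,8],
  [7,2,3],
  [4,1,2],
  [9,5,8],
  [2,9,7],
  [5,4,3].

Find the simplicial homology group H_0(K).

Take the total order 1 < 2 < 3 < 4 < 5 < 6 < 7 < 8 < 9 on the vertex set. Then K (dimension 2) consists of the simplices:

  0-simplices (9): [1], [2], [3], [4], [5], [6], [7], [8], [9]
  1-simplices (27): (27 of them)
  2-simplices (18): [1,2,4], [1,2,8], [1,4,6], [1,5,7], [1,5,8], [1,6,7], [2,3,7], [2,3,8], [2,4,9], [2,7,9], [3,4,5], [3,4,6], [3,5,7], [3,6,8], [4,5,9], [5,8,9], [6,7,9], [6,8,9]

giving chain groups C_0 ≅ Z^9, C_1 ≅ Z^27, C_2 ≅ Z^18.

Boundary ∂_1: C_1 → C_0 maps an edge to its endpoints' difference, ∂[p,q] = q − p. For instance
  ∂[3,5] = [5] − [3].
The 9×27 boundary matrix has rank 8 and Smith normal form diag(1,1,1,1,1,1,1,1).

Boundary ∂_2: C_2 → C_1 acts by ∂[p,q,r] = [q,r] − [p,r] + [p,q]. For instance
  ∂[2,4,9] = [4,9] − [2,9] + [2,4],
  ∂[1,4,6] = [4,6] − [1,6] + [1,4].
This gives a 27×18 integer matrix of rank 17; reducing to Smith normal form yields diagonal entries (1,1,1,1,1,1,1,1,1,1,1,1,1,1,1,1,1).

Computing H_k = (kernel of ∂_k) / (image of ∂_{k+1}):

  H_0: rank C_0 − rank ∂_1 = 9 − 8 = 1, and the invariant factors of ∂_1 are all 1, so H_0 ≅ Z.

H_0 ≅ Z.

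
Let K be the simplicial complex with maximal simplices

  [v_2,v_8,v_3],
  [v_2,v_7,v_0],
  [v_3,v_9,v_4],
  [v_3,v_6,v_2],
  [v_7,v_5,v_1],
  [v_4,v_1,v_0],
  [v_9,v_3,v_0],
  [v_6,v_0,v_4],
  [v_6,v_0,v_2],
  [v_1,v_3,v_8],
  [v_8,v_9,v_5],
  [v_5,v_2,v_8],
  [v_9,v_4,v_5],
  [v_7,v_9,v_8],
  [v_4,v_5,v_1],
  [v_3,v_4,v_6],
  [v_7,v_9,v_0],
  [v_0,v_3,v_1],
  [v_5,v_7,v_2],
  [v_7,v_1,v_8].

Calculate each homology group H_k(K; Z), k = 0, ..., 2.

K has 10 vertices, 30 edges, 20 triangles.
rank ∂_0 = 0, rank ∂_1 = 9 ⇒ b_0 = 10 − 0 − 9 = 1; all invariant factors of ∂_1 are 1 so no torsion. So H_0 ≅ Z.
rank ∂_1 = 9, rank ∂_2 = 20 ⇒ b_1 = 30 − 9 − 20 = 1; ∂_2 has invariant factor(s) [2] giving torsion. So H_1 ≅ Z ⊕ Z/2Z.
rank ∂_2 = 20, rank ∂_3 = 0 ⇒ b_2 = 20 − 20 − 0 = 0. So H_2 ≅ 0.

H_0 ≅ Z,  H_1 ≅ Z ⊕ Z/2Z,  H_2 = 0.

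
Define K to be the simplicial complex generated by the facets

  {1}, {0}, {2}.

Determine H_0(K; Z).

Order the vertices as 0 < 1 < 2. Listing each simplex with vertices in this order, K has dimension 0 with simplices:

  0-simplices (3): [0], [1], [2]

giving chain groups C_0 ≅ Z^3.

From H_k ≅ ker(∂_k) / im(∂_{k+1}) we obtain:

  H_0: rank C_0 − rank ∂_1 = 3 − 0 = 3, and there is no ∂_1, so H_0 = Z^3.

H_0 ≅ Z^3.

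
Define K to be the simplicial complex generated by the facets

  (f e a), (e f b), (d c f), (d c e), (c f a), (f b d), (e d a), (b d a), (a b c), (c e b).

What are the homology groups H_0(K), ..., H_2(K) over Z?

H_0 = Z,  H_1 = Z/2,  H_2 = 0.

We work with the vertex ordering a < b < c < d < e < f. The simplices of K, each written with vertices in increasing order, are:

  0-simplices (6): a, b, c, d, e, f
  1-simplices (15): ab, ac, ad, ae, af, bc, bd, be, bf, cd, ce, cf, de, df, ef
  2-simplices (10): abc, abd, acf, ade, aef, bce, bdf, bef, cde, cdf

so the chain groups are C_0 ≅ Z^6, C_1 ≅ Z^15, C_2 ≅ Z^10.

∂_1: C_1 → C_0 is given by ∂[p,q] = [q] − [p].
The 6×15 boundary matrix has rank 5 and Smith normal form diag(1,1,1,1,1).

∂_2: C_2 → C_1 maps a triangle to the signed sum of its edges. For instance
  ∂cde = de − ce + cd,
  ∂abd = bd − ad + ab.
This gives a 15×10 integer matrix of rank 10; reducing to Smith normal form yields diagonal entries (1,1,1,1,1,1,1,1,1,2).

Now H_k = ker ∂_k / im ∂_{k+1}, so:

  H_0: rank C_0 − rank ∂_1 = 6 − 5 = 1, and the invariant factors of ∂_1 are all 1, so H_0 ≅ Z.
  H_1: rank ker ∂_1 − rank ∂_2 = (15 − 5) − 10 = 0, and ∂_2 has invariant factor 2 > 1, so H_1 ≅ Z/2.
  H_2: rank ker ∂_2 − rank ∂_3 = (10 − 10) − 0 = 0, and there is no ∂_3, so H_2 ≅ 0.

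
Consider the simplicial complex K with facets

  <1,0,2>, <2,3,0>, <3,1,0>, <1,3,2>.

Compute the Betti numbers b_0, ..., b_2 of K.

b_0 = 1, b_1 = 0, b_2 = 1.

We work with the vertex ordering 0 < 1 < 2 < 3. The simplices of K, each written with vertices in increasing order, are:

  0-simplices (4): [0], [1], [2], [3]
  1-simplices (6): [0,1], [0,2], [0,3], [1,2], [1,3], [2,3]
  2-simplices (4): [0,1,2], [0,1,3], [0,2,3], [1,2,3]

Hence C_0 ≅ Z^4, C_1 ≅ Z^6, C_2 ≅ Z^4.

Boundary ∂_1: C_1 → C_0 maps an edge to its endpoints' difference, ∂[p,q] = q − p. For instance
  ∂[1,3] = [3] − [1].
As a 4×6 matrix over Z this has rank 3, with invariant factors (1,1,1).

The boundary map ∂_2: C_2 → C_1 sends each 2-simplex [p,q,r] to [q,r] − [p,r] + [p,q]. For instance
  ∂[0,1,3] = [1,3] − [0,3] + [0,1],
  ∂[0,1,2] = [1,2] − [0,2] + [0,1].
The 6×4 boundary matrix has rank 3 and Smith normal form diag(1,1,1).

Reading off H_k = ker ∂_k / im ∂_{k+1}:

  H_0: rank C_0 − rank ∂_1 = 4 − 3 = 1, and the invariant factors of ∂_1 are all 1, so H_0 = Z.
  H_1: rank ker ∂_1 − rank ∂_2 = (6 − 3) − 3 = 0, and the invariant factors of ∂_2 are all 1, so H_1 = 0.
  H_2: rank ker ∂_2 − rank ∂_3 = (4 − 3) − 0 = 1, and there is no ∂_3, so H_2 = Z.

As a check, the Euler characteristic is 4 − 6 + 4 = 2, which agrees with 1 − 0 + 1 = 2.
(K is a triangulation of the 2-sphere S^2.)

Hence the Betti numbers are b_0 = 1, b_1 = 0, b_2 = 1.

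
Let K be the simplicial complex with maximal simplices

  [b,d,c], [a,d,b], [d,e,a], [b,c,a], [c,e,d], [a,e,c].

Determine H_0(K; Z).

H_0 ≅ Z.

Take the total order a < b < c < d < e on the vertex set. Then K (dimension 2) consists of the simplices:

  0-simplices (5): a, b, c, d, e
  1-simplices (9): ab, ac, ad, ae, bc, bd, cd, ce, de
  2-simplices (6): abc, abd, ace, ade, bcd, cde

so the chain groups are C_0 ≅ Z^5, C_1 ≅ Z^9, C_2 ≅ Z^6.

The boundary map ∂_1: C_1 → C_0 maps an edge to its endpoints' difference, ∂[p,q] = q − p. For instance
  ∂ab = b − a.
The 5×9 boundary matrix has rank 4 and Smith normal form diag(1,1,1,1).

Boundary ∂_2: C_2 → C_1 acts by ∂[p,q,r] = [q,r] − [p,r] + [p,q]. For instance
  ∂ace = ce − ae + ac,
  ∂bcd = cd − bd + bc.
The resulting 9×6 matrix has rank 5, and its Smith normal form has invariant factors (1,1,1,1,1).

From H_k ≅ ker(∂_k) / im(∂_{k+1}) we obtain:

  H_0: rank C_0 − rank ∂_1 = 5 − 4 = 1, and the invariant factors of ∂_1 are all 1, so H_0 ≅ Z.

(K is a triangulation of the 2-sphere S^2.)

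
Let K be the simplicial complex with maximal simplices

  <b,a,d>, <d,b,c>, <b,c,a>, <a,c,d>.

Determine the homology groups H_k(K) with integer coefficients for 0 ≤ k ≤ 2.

H_0 ≅ Z,  H_1 = 0,  H_2 ≅ Z.

Take the total order a < b < c < d on the vertex set. Then K (dimension 2) consists of the simplices:

  0-simplices (4): a, b, c, d
  1-simplices (6): ab, ac, ad, bc, bd, cd
  2-simplices (4): abc, abd, acd, bcd

giving chain groups C_0 ≅ Z^4, C_1 ≅ Z^6, C_2 ≅ Z^4.

∂_1: C_1 → C_0 is given by ∂[p,q] = [q] − [p].
As a 4×6 matrix over Z this has rank 3, with invariant factors (1,1,1).

Boundary ∂_2: C_2 → C_1 acts by ∂[p,q,r] = [q,r] − [p,r] + [p,q]. For instance
  ∂bcd = cd − bd + bc,
  ∂acd = cd − ad + ac.
The 6×4 boundary matrix has rank 3 and Smith normal form diag(1,1,1).

Now H_k = ker ∂_k / im ∂_{k+1}, so:

  H_0: rank C_0 − rank ∂_1 = 4 − 3 = 1, and the invariant factors of ∂_1 are all 1, so H_0 = Z.
  H_1: rank ker ∂_1 − rank ∂_2 = (6 − 3) − 3 = 0, and the invariant factors of ∂_2 are all 1, so H_1 = 0.
  H_2: rank ker ∂_2 − rank ∂_3 = (4 − 3) − 0 = 1, and there is no ∂_3, so H_2 = Z.

As a check, the Euler characteristic is 4 − 6 + 4 = 2, which agrees with 1 − 0 + 1 = 2.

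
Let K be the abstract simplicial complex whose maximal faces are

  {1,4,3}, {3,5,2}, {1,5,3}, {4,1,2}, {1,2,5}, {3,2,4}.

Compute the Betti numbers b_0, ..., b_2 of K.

b_0 = 1, b_1 = 0, b_2 = 1.

We work with the vertex ordering 1 < 2 < 3 < 4 < 5. The simplices of K, each written with vertices in increasing order, are:

  0-simplices (5): [1], [2], [3], [4], [5]
  1-simplices (9): [1,2], [1,3], [1,4], [1,5], [2,3], [2,4], [2,5], [3,4], [3,5]
  2-simplices (6): [1,2,4], [1,2,5], [1,3,4], [1,3,5], [2,3,4], [2,3,5]

so the chain groups are C_0 ≅ Z^5, C_1 ≅ Z^9, C_2 ≅ Z^6.

Boundary ∂_1: C_1 → C_0 maps an edge to its endpoints' difference, ∂[p,q] = q − p.
The resulting 5×9 matrix has rank 4, and its Smith normal form has invariant factors (1,1,1,1).

∂_2: C_2 → C_1 sends each 2-simplex [p,q,r] to [q,r] − [p,r] + [p,q]. For instance
  ∂[1,3,5] = [3,5] − [1,5] + [1,3],
  ∂[1,2,4] = [2,4] − [1,4] + [1,2].
The 9×6 boundary matrix has rank 5 and Smith normal form diag(1,1,1,1,1).

From H_k ≅ ker(∂_k) / im(∂_{k+1}) we obtain:

  H_0: rank C_0 − rank ∂_1 = 5 − 4 = 1, and the invariant factors of ∂_1 are all 1, so H_0 ≅ Z.
  H_1: rank ker ∂_1 − rank ∂_2 = (9 − 4) − 5 = 0, and the invariant factors of ∂_2 are all 1, so H_1 ≅ 0.
  H_2: rank ker ∂_2 − rank ∂_3 = (6 − 5) − 0 = 1, and there is no ∂_3, so H_2 ≅ Z.

Hence the Betti numbers are b_0 = 1, b_1 = 0, b_2 = 1.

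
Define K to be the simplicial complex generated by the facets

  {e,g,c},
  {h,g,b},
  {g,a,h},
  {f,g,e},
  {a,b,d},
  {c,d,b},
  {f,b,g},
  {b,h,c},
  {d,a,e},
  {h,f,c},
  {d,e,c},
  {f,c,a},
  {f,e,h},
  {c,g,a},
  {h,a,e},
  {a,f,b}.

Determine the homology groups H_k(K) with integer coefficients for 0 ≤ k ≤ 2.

We work with the vertex ordering a < b < c < d < e < f < g < h. The simplices of K, each written with vertices in increasing order, are:

  0-simplices (8): a, b, c, d, e, f, g, h
  1-simplices (24): ab, ac, ad, ae, af, ag, ah, bc, bd, bf, bg, bh, cd, ce, cf, cg, ch, de, ef, eg, eh, fg, fh, gh
  2-simplices (16): abd, abf, acf, acg, ade, aeh, agh, bcd, bch, bfg, bgh, cde, ceg, cfh, efg, efh

so the chain groups are C_0 ≅ Z^8, C_1 ≅ Z^24, C_2 ≅ Z^16.

Boundary ∂_1: C_1 → C_0 maps an edge to its endpoints' difference, ∂[p,q] = q − p.
As a 8×24 matrix over Z this has rank 7, with invariant factors (1,1,1,1,1,1,1).

The boundary map ∂_2: C_2 → C_1 acts by ∂[p,q,r] = [q,r] − [p,r] + [p,q]. For instance
  ∂cfh = fh − ch + cf,
  ∂bch = ch − bh + bc.
This gives a 24×16 integer matrix of rank 15; reducing to Smith normal form yields diagonal entries (1,1,1,1,1,1,1,1,1,1,1,1,1,1,1).

From H_k ≅ ker(∂_k) / im(∂_{k+1}) we obtain:

  H_0: rank C_0 − rank ∂_1 = 8 − 7 = 1, and the invariant factors of ∂_1 are all 1, so H_0 = Z.
  H_1: rank ker ∂_1 − rank ∂_2 = (24 − 7) − 15 = 2, and the invariant factors of ∂_2 are all 1, so H_1 = Z^2.
  H_2: rank ker ∂_2 − rank ∂_3 = (16 − 15) − 0 = 1, and there is no ∂_3, so H_2 = Z.

As a check, the Euler characteristic is 8 − 24 + 16 = 0, which agrees with 1 − 2 + 1 = 0.

H_0 = Z,  H_1 = Z^2,  H_2 = Z.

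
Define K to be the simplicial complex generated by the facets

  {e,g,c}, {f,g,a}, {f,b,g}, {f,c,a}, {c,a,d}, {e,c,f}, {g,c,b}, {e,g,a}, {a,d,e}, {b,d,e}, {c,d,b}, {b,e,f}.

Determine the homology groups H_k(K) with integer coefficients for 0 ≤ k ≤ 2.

H_0 ≅ Z,  H_1 ≅ Z_2,  H_2 = 0.

K has 7 vertices, 18 edges, 12 triangles.
rank ∂_0 = 0, rank ∂_1 = 6 ⇒ b_0 = 7 − 0 − 6 = 1; all invariant factors of ∂_1 are 1 so no torsion. So H_0 ≅ Z.
rank ∂_1 = 6, rank ∂_2 = 12 ⇒ b_1 = 18 − 6 − 12 = 0; ∂_2 has invariant factor(s) [2] giving torsion. So H_1 ≅ Z_2.
rank ∂_2 = 12, rank ∂_3 = 0 ⇒ b_2 = 12 − 12 − 0 = 0. So H_2 ≅ 0.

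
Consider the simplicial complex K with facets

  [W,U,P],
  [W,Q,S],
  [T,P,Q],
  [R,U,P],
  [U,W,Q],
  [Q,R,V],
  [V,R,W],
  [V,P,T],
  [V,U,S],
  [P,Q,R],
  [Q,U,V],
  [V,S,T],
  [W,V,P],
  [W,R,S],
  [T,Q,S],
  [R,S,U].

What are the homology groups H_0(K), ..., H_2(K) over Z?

Fix the vertex order P < Q < R < S < T < U < V < W and write every simplex with vertices in increasing order. Then dim K = 2 and the simplices of K are:

  0-simplices (8): P, Q, R, S, T, U, V, W
  1-simplices (24): PQ, PR, PT, PU, PV, PW, QR, QS, QT, QU, QV, QW, RS, RU, RV, RW, ST, SU, SV, SW, TV, UV, UW, VW
  2-simplices (16): PQR, PQT, PRU, PTV, PUW, PVW, QRV, QST, QSW, QUV, QUW, RSU, RSW, RVW, STV, SUV

giving chain groups C_0 ≅ Z^8, C_1 ≅ Z^24, C_2 ≅ Z^16.

The boundary map ∂_1: C_1 → C_0 maps an edge to its endpoints' difference, ∂[p,q] = q − p. For instance
  ∂SU = U − S.
As a 8×24 matrix over Z this has rank 7, with invariant factors (1,1,1,1,1,1,1).

The boundary map ∂_2: C_2 → C_1 maps a triangle to the signed sum of its edges. For instance
  ∂PUW = UW − PW + PU,
  ∂PVW = VW − PW + PV.
This gives a 24×16 integer matrix of rank 15; reducing to Smith normal form yields diagonal entries (1,1,1,1,1,1,1,1,1,1,1,1,1,1,1).

Reading off H_k = ker ∂_k / im ∂_{k+1}:

  H_0: rank C_0 − rank ∂_1 = 8 − 7 = 1, and the invariant factors of ∂_1 are all 1, so H_0 ≅ Z.
  H_1: rank ker ∂_1 − rank ∂_2 = (24 − 7) − 15 = 2, and the invariant factors of ∂_2 are all 1, so H_1 ≅ Z^2.
  H_2: rank ker ∂_2 − rank ∂_3 = (16 − 15) − 0 = 1, and there is no ∂_3, so H_2 ≅ Z.

As a check, the Euler characteristic is 8 − 24 + 16 = 0, which agrees with 1 − 2 + 1 = 0.

H_0 ≅ Z,  H_1 ≅ Z^2,  H_2 ≅ Z.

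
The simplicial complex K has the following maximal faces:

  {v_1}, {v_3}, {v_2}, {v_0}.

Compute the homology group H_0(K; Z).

H_0 = Z^4.

Order the vertices as v_0 < v_1 < v_2 < v_3. Listing each simplex with vertices in this order, K has dimension 0 with simplices:

  0-simplices (4): [v_0], [v_1], [v_2], [v_3]

giving chain groups C_0 ≅ Z^4.

From H_k ≅ ker(∂_k) / im(∂_{k+1}) we obtain:

  H_0: rank C_0 − rank ∂_1 = 4 − 0 = 4, and there is no ∂_1, so H_0 = Z^4.

(K is a triangulation of a set of 4 points.)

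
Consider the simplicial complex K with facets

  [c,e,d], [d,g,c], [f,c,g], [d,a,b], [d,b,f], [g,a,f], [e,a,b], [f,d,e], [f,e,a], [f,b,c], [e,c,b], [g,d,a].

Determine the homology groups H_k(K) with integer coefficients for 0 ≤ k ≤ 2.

H_0 ≅ Z,  H_1 ≅ Z/2Z,  H_2 = 0.

Fix the vertex order a < b < c < d < e < f < g and write every simplex with vertices in increasing order. Then dim K = 2 and the simplices of K are:

  0-simplices (7): a, b, c, d, e, f, g
  1-simplices (18): ab, ad, ae, af, ag, bc, bd, be, bf, cd, ce, cf, cg, de, df, dg, ef, fg
  2-simplices (12): abd, abe, adg, aef, afg, bce, bcf, bdf, cde, cdg, cfg, def

so the chain groups are C_0 ≅ Z^7, C_1 ≅ Z^18, C_2 ≅ Z^12.

The boundary map ∂_1: C_1 → C_0 is given by ∂[p,q] = [q] − [p]. For instance
  ∂cg = g − c.
The 7×18 boundary matrix has rank 6 and Smith normal form diag(1,1,1,1,1,1).

∂_2: C_2 → C_1 sends each 2-simplex [p,q,r] to [q,r] − [p,r] + [p,q]. For instance
  ∂aef = ef − af + ae,
  ∂afg = fg − ag + af.
The 18×12 boundary matrix has rank 12 and Smith normal form diag(1,1,1,1,1,1,1,1,1,1,1,2).

From H_k ≅ ker(∂_k) / im(∂_{k+1}) we obtain:

  H_0: rank C_0 − rank ∂_1 = 7 − 6 = 1, and the invariant factors of ∂_1 are all 1, so H_0 = Z.
  H_1: rank ker ∂_1 − rank ∂_2 = (18 − 6) − 12 = 0, and ∂_2 has invariant factor 2 > 1, so H_1 = Z/2Z.
  H_2: rank ker ∂_2 − rank ∂_3 = (12 − 12) − 0 = 0, and there is no ∂_3, so H_2 = 0.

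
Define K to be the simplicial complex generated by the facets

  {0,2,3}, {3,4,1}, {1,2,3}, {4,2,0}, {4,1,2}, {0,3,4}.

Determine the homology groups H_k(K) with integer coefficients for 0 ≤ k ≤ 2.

H_0 ≅ Z,  H_1 = 0,  H_2 ≅ Z.

Order the vertices as 0 < 1 < 2 < 3 < 4. Listing each simplex with vertices in this order, K has dimension 2 with simplices:

  0-simplices (5): [0], [1], [2], [3], [4]
  1-simplices (9): [0,2], [0,3], [0,4], [1,2], [1,3], [1,4], [2,3], [2,4], [3,4]
  2-simplices (6): [0,2,3], [0,2,4], [0,3,4], [1,2,3], [1,2,4], [1,3,4]

so the chain groups are C_0 ≅ Z^5, C_1 ≅ Z^9, C_2 ≅ Z^6.

Boundary ∂_1: C_1 → C_0 is given by ∂[p,q] = [q] − [p]. For instance
  ∂[2,3] = [3] − [2].
The 5×9 boundary matrix has rank 4 and Smith normal form diag(1,1,1,1).

The boundary map ∂_2: C_2 → C_1 sends each 2-simplex [p,q,r] to [q,r] − [p,r] + [p,q]. For instance
  ∂[1,2,3] = [2,3] − [1,3] + [1,2],
  ∂[0,2,3] = [2,3] − [0,3] + [0,2].
The resulting 9×6 matrix has rank 5, and its Smith normal form has invariant factors (1,1,1,1,1).

From H_k ≅ ker(∂_k) / im(∂_{k+1}) we obtain:

  H_0: rank C_0 − rank ∂_1 = 5 − 4 = 1, and the invariant factors of ∂_1 are all 1, so H_0 ≅ Z.
  H_1: rank ker ∂_1 − rank ∂_2 = (9 − 4) − 5 = 0, and the invariant factors of ∂_2 are all 1, so H_1 ≅ 0.
  H_2: rank ker ∂_2 − rank ∂_3 = (6 − 5) − 0 = 1, and there is no ∂_3, so H_2 ≅ Z.

(K is a triangulation of the 2-sphere S^2.)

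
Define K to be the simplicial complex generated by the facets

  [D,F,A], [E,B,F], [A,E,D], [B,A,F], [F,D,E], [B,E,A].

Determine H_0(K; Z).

H_0 ≅ Z.

Take the total order A < B < D < E < F on the vertex set. Then K (dimension 2) consists of the simplices:

  0-simplices (5): A, B, D, E, F
  1-simplices (9): AB, AD, AE, AF, BE, BF, DE, DF, EF
  2-simplices (6): ABE, ABF, ADE, ADF, BEF, DEF

Hence C_0 ≅ Z^5, C_1 ≅ Z^9, C_2 ≅ Z^6.

∂_1: C_1 → C_0 maps an edge to its endpoints' difference, ∂[p,q] = q − p. For instance
  ∂DE = E − D.
This gives a 5×9 integer matrix of rank 4; reducing to Smith normal form yields diagonal entries (1,1,1,1).

Boundary ∂_2: C_2 → C_1 maps a triangle to the signed sum of its edges. For instance
  ∂ADF = DF − AF + AD,
  ∂BEF = EF − BF + BE.
This gives a 9×6 integer matrix of rank 5; reducing to Smith normal form yields diagonal entries (1,1,1,1,1).

From H_k ≅ ker(∂_k) / im(∂_{k+1}) we obtain:

  H_0: rank C_0 − rank ∂_1 = 5 − 4 = 1, and the invariant factors of ∂_1 are all 1, so H_0 ≅ Z.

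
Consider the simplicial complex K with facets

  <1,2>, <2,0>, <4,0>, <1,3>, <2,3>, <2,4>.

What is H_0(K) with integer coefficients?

H_0 ≅ Z.

We work with the vertex ordering 0 < 1 < 2 < 3 < 4. The simplices of K, each written with vertices in increasing order, are:

  0-simplices (5): [0], [1], [2], [3], [4]
  1-simplices (6): [0,2], [0,4], [1,2], [1,3], [2,3], [2,4]

Hence C_0 ≅ Z^5, C_1 ≅ Z^6.

The boundary map ∂_1: C_1 → C_0 sends each edge [p,q] (with p < q) to q − p.
As a 5×6 matrix over Z this has rank 4, with invariant factors (1,1,1,1).

Reading off H_k = ker ∂_k / im ∂_{k+1}:

  H_0: rank C_0 − rank ∂_1 = 5 − 4 = 1, and the invariant factors of ∂_1 are all 1, so H_0 ≅ Z.

(K is a triangulation of a wedge of 2 circles.)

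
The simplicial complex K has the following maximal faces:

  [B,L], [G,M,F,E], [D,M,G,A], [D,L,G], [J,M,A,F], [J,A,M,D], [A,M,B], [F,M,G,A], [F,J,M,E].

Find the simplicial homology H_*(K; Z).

Take the total order A < B < D < E < F < G < J < L < M on the vertex set. Then K (dimension 3) consists of the simplices:

  0-simplices (9): A, B, D, E, F, G, J, L, M
  1-simplices (22): AB, AD, AF, AG, AJ, AM, BL, BM, DG, DJ, DL, DM, EF, EG, EJ, EM, FG, FJ, FM, GL, GM, JM
  2-simplices (19): ABM, ADG, ADJ, ADM, AFG, AFJ, AFM, AGM, AJM, DGL, DGM, DJM, EFG, EFJ, EFM, EGM, EJM, FGM, FJM
  3-simplices (6): ADGM, ADJM, AFGM, AFJM, EFGM, EFJM

so the chain groups are C_0 ≅ Z^9, C_1 ≅ Z^22, C_2 ≅ Z^19, C_3 ≅ Z^6.

Boundary ∂_1: C_1 → C_0 maps an edge to its endpoints' difference, ∂[p,q] = q − p.
The 9×22 boundary matrix has rank 8 and Smith normal form diag(1,1,1,1,1,1,1,1).

Boundary ∂_2: C_2 → C_1 maps a triangle to the signed sum of its edges. For instance
  ∂AGM = GM − AM + AG,
  ∂AFJ = FJ − AJ + AF.
The resulting 22×19 matrix has rank 13, and its Smith normal form has invariant factors (1,1,1,1,1,1,1,1,1,1,1,1,1).

The boundary map ∂_3: C_3 → C_2 sends each 3-simplex σ to the alternating sum Σ_i (−1)^i (σ with its i-th vertex removed). For instance
  ∂EFGM = FGM − EGM + EFM − EFG,
  ∂AFJM = FJM − AJM + AFM − AFJ.
The resulting 19×6 matrix has rank 6, and its Smith normal form has invariant factors (1,1,1,1,1,1).

From H_k ≅ ker(∂_k) / im(∂_{k+1}) we obtain:

  H_0: rank C_0 − rank ∂_1 = 9 − 8 = 1, and the invariant factors of ∂_1 are all 1, so H_0 = Z.
  H_1: rank ker ∂_1 − rank ∂_2 = (22 − 8) − 13 = 1, and the invariant factors of ∂_2 are all 1, so H_1 = Z.
  H_2: rank ker ∂_2 − rank ∂_3 = (19 − 13) − 6 = 0, and the invariant factors of ∂_3 are all 1, so H_2 = 0.
  H_3: rank ker ∂_3 − rank ∂_4 = (6 − 6) − 0 = 0, and there is no ∂_4, so H_3 = 0.

H_0 = Z,  H_1 = Z,  H_2 = 0,  H_3 = 0.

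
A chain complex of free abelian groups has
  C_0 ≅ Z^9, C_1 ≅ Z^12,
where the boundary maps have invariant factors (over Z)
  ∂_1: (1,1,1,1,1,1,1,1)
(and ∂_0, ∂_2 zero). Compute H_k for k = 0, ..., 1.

H_0: b_0 = 9 − 0 − 8 = 1; torsion from ∂_1 factors > 1: none. So H_0 ≅ Z.
H_1: b_1 = 12 − 8 − 0 = 4; torsion from ∂_2 factors > 1: none. So H_1 ≅ Z^4.

H_0 ≅ Z,  H_1 ≅ Z^4.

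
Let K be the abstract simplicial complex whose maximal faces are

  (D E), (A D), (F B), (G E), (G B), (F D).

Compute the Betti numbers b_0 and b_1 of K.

b_0 = 1, b_1 = 1.

Take the total order A < B < D < E < F < G on the vertex set. Then K (dimension 1) consists of the simplices:

  0-simplices (6): A, B, D, E, F, G
  1-simplices (6): AD, BF, BG, DE, DF, EG

Hence C_0 ≅ Z^6, C_1 ≅ Z^6.

The boundary map ∂_1: C_1 → C_0 maps an edge to its endpoints' difference, ∂[p,q] = q − p. For instance
  ∂AD = D − A.
As a 6×6 matrix over Z this has rank 5, with invariant factors (1,1,1,1,1).

Now H_k = ker ∂_k / im ∂_{k+1}, so:

  H_0: rank C_0 − rank ∂_1 = 6 − 5 = 1, and the invariant factors of ∂_1 are all 1, so H_0 = Z.
  H_1: rank ker ∂_1 − rank ∂_2 = (6 − 5) − 0 = 1, and there is no ∂_2, so H_1 = Z.

Hence the Betti numbers are b_0 = 1, b_1 = 1.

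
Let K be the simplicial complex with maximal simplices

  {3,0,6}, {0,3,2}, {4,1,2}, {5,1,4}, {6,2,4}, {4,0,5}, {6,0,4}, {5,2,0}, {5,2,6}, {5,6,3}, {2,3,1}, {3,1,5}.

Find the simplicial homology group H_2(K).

H_2 ≅ 0.

Take the total order 0 < 1 < 2 < 3 < 4 < 5 < 6 on the vertex set. Then K (dimension 2) consists of the simplices:

  0-simplices (7): [0], [1], [2], [3], [4], [5], [6]
  1-simplices (18): [0,2], [0,3], [0,4], [0,5], [0,6], [1,2], [1,3], [1,4], [1,5], [2,3], [2,4], [2,5], [2,6], [3,5], [3,6], [4,5], [4,6], [5,6]
  2-simplices (12): [0,2,3], [0,2,5], [0,3,6], [0,4,5], [0,4,6], [1,2,3], [1,2,4], [1,3,5], [1,4,5], [2,4,6], [2,5,6], [3,5,6]

so the chain groups are C_0 ≅ Z^7, C_1 ≅ Z^18, C_2 ≅ Z^12.

∂_1: C_1 → C_0 maps an edge to its endpoints' difference, ∂[p,q] = q − p. For instance
  ∂[0,4] = [4] − [0].
The 7×18 boundary matrix has rank 6 and Smith normal form diag(1,1,1,1,1,1).

The boundary map ∂_2: C_2 → C_1 maps a triangle to the signed sum of its edges. For instance
  ∂[0,4,6] = [4,6] − [0,6] + [0,4],
  ∂[2,5,6] = [5,6] − [2,6] + [2,5].
The resulting 18×12 matrix has rank 12, and its Smith normal form has invariant factors (1,1,1,1,1,1,1,1,1,1,1,2).

From H_k ≅ ker(∂_k) / im(∂_{k+1}) we obtain:

  H_2: rank ker ∂_2 − rank ∂_3 = (12 − 12) − 0 = 0, and there is no ∂_3, so H_2 ≅ 0.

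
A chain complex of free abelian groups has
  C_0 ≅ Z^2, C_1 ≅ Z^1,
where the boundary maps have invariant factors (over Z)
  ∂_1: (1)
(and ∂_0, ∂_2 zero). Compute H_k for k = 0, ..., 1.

H_0: b_0 = 2 − 0 − 1 = 1; torsion from ∂_1 factors > 1: none. So H_0 = Z.
H_1: b_1 = 1 − 1 − 0 = 0; torsion from ∂_2 factors > 1: none. So H_1 = 0.

H_0 = Z,  H_1 = 0.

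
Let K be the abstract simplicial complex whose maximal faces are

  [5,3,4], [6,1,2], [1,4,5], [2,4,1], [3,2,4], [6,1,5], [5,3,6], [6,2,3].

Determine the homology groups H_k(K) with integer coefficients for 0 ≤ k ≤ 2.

K has 6 vertices, 12 edges, 8 triangles.
rank ∂_0 = 0, rank ∂_1 = 5 ⇒ b_0 = 6 − 0 − 5 = 1; all invariant factors of ∂_1 are 1 so no torsion. So H_0 = Z.
rank ∂_1 = 5, rank ∂_2 = 7 ⇒ b_1 = 12 − 5 − 7 = 0; all invariant factors of ∂_2 are 1 so no torsion. So H_1 = 0.
rank ∂_2 = 7, rank ∂_3 = 0 ⇒ b_2 = 8 − 7 − 0 = 1. So H_2 = Z.

H_0 = Z,  H_1 = 0,  H_2 = Z.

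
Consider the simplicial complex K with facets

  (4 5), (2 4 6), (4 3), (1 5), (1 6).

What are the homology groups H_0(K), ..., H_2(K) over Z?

H_0 = Z,  H_1 = Z,  H_2 = 0.

Take the total order 1 < 2 < 3 < 4 < 5 < 6 on the vertex set. Then K (dimension 2) consists of the simplices:

  0-simplices (6): [1], [2], [3], [4], [5], [6]
  1-simplices (7): [1,5], [1,6], [2,4], [2,6], [3,4], [4,5], [4,6]
  2-simplices (1): [2,4,6]

Hence C_0 ≅ Z^6, C_1 ≅ Z^7, C_2 ≅ Z^1.

The boundary map ∂_1: C_1 → C_0 sends each edge [p,q] (with p < q) to q − p.
The resulting 6×7 matrix has rank 5, and its Smith normal form has invariant factors (1,1,1,1,1).

∂_2: C_2 → C_1 maps a triangle to the signed sum of its edges. For instance
  ∂[2,4,6] = [4,6] − [2,6] + [2,4].
The resulting 7×1 matrix has rank 1, and its Smith normal form has invariant factors (1).

From H_k ≅ ker(∂_k) / im(∂_{k+1}) we obtain:

  H_0: rank C_0 − rank ∂_1 = 6 − 5 = 1, and the invariant factors of ∂_1 are all 1, so H_0 ≅ Z.
  H_1: rank ker ∂_1 − rank ∂_2 = (7 − 5) − 1 = 1, and the invariant factors of ∂_2 are all 1, so H_1 ≅ Z.
  H_2: rank ker ∂_2 − rank ∂_3 = (1 − 1) − 0 = 0, and there is no ∂_3, so H_2 ≅ 0.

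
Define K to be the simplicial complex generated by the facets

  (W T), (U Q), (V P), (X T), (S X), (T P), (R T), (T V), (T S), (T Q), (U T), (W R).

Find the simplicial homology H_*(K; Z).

Take the total order P < Q < R < S < T < U < V < W < X on the vertex set. Then K (dimension 1) consists of the simplices:

  0-simplices (9): P, Q, R, S, T, U, V, W, X
  1-simplices (12): PT, PV, QT, QU, RT, RW, ST, SX, TU, TV, TW, TX

Hence C_0 ≅ Z^9, C_1 ≅ Z^12.

∂_1: C_1 → C_0 maps an edge to its endpoints' difference, ∂[p,q] = q − p. For instance
  ∂ST = T − S.
The resulting 9×12 matrix has rank 8, and its Smith normal form has invariant factors (1,1,1,1,1,1,1,1).

Reading off H_k = ker ∂_k / im ∂_{k+1}:

  H_0: rank C_0 − rank ∂_1 = 9 − 8 = 1, and the invariant factors of ∂_1 are all 1, so H_0 ≅ Z.
  H_1: rank ker ∂_1 − rank ∂_2 = (12 − 8) − 0 = 4, and there is no ∂_2, so H_1 ≅ Z^4.

As a check, the Euler characteristic is 9 − 12 = -3, which agrees with 1 − 4 = -3.

H_0 ≅ Z,  H_1 ≅ Z^4.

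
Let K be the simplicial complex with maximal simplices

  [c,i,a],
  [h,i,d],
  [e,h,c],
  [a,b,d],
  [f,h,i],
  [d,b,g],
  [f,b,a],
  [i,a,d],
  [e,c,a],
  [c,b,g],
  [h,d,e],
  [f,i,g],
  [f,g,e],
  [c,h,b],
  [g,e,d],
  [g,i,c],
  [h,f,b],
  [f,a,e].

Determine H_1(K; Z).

H_1 = Z^2.

Order the vertices as a < b < c < d < e < f < g < h < i. Listing each simplex with vertices in this order, K has dimension 2 with simplices:

  0-simplices (9): a, b, c, d, e, f, g, h, i
  1-simplices (27): ab, ac, ad, ae, af, ai, bc, bd, bf, bg, bh, ce, cg, ch, ci, de, dg, dh, di, ef, eg, eh, fg, fh, fi, gi, hi
  2-simplices (18): abd, abf, ace, aci, adi, aef, bcg, bch, bdg, bfh, ceh, cgi, deg, deh, dhi, efg, fgi, fhi

so the chain groups are C_0 ≅ Z^9, C_1 ≅ Z^27, C_2 ≅ Z^18.

The boundary map ∂_1: C_1 → C_0 maps an edge to its endpoints' difference, ∂[p,q] = q − p.
The resulting 9×27 matrix has rank 8, and its Smith normal form has invariant factors (1,1,1,1,1,1,1,1).

∂_2: C_2 → C_1 maps a triangle to the signed sum of its edges. For instance
  ∂fgi = gi − fi + fg,
  ∂bdg = dg − bg + bd.
As a 27×18 matrix over Z this has rank 17, with invariant factors (1,1,1,1,1,1,1,1,1,1,1,1,1,1,1,1,1).

From H_k ≅ ker(∂_k) / im(∂_{k+1}) we obtain:

  H_1: rank ker ∂_1 − rank ∂_2 = (27 − 8) − 17 = 2, and the invariant factors of ∂_2 are all 1, so H_1 = Z^2.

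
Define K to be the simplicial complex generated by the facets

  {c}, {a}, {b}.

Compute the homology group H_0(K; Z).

Order the vertices as a < b < c. Listing each simplex with vertices in this order, K has dimension 0 with simplices:

  0-simplices (3): a, b, c

Hence C_0 ≅ Z^3.

Now H_k = ker ∂_k / im ∂_{k+1}, so:

  H_0: rank C_0 − rank ∂_1 = 3 − 0 = 3, and there is no ∂_1, so H_0 ≅ Z^3.

H_0 ≅ Z^3.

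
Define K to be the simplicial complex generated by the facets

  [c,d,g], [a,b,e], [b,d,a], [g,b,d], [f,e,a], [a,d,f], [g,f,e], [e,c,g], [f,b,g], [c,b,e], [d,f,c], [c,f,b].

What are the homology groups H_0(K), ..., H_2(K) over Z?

We work with the vertex ordering a < b < c < d < e < f < g. The simplices of K, each written with vertices in increasing order, are:

  0-simplices (7): a, b, c, d, e, f, g
  1-simplices (18): ab, ad, ae, af, bc, bd, be, bf, bg, cd, ce, cf, cg, df, dg, ef, eg, fg
  2-simplices (12): abd, abe, adf, aef, bce, bcf, bdg, bfg, cdf, cdg, ceg, efg

Hence C_0 ≅ Z^7, C_1 ≅ Z^18, C_2 ≅ Z^12.

The boundary map ∂_1: C_1 → C_0 maps an edge to its endpoints' difference, ∂[p,q] = q − p.
The resulting 7×18 matrix has rank 6, and its Smith normal form has invariant factors (1,1,1,1,1,1).

Boundary ∂_2: C_2 → C_1 acts by ∂[p,q,r] = [q,r] − [p,r] + [p,q]. For instance
  ∂cdg = dg − cg + cd,
  ∂bfg = fg − bg + bf.
The 18×12 boundary matrix has rank 12 and Smith normal form diag(1,1,1,1,1,1,1,1,1,1,1,2).

Now H_k = ker ∂_k / im ∂_{k+1}, so:

  H_0: rank C_0 − rank ∂_1 = 7 − 6 = 1, and the invariant factors of ∂_1 are all 1, so H_0 = Z.
  H_1: rank ker ∂_1 − rank ∂_2 = (18 − 6) − 12 = 0, and ∂_2 has invariant factor 2 > 1, so H_1 = Z_2.
  H_2: rank ker ∂_2 − rank ∂_3 = (12 − 12) − 0 = 0, and there is no ∂_3, so H_2 = 0.

(K is a triangulation of the real projective plane RP^2.)

H_0 ≅ Z,  H_1 ≅ Z_2,  H_2 = 0.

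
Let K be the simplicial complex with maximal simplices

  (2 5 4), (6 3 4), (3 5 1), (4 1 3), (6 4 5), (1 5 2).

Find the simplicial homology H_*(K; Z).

Take the total order 1 < 2 < 3 < 4 < 5 < 6 on the vertex set. Then K (dimension 2) consists of the simplices:

  0-simplices (6): [1], [2], [3], [4], [5], [6]
  1-simplices (12): [1,2], [1,3], [1,4], [1,5], [2,4], [2,5], [3,4], [3,5], [3,6], [4,5], [4,6], [5,6]
  2-simplices (6): [1,2,5], [1,3,4], [1,3,5], [2,4,5], [3,4,6], [4,5,6]

giving chain groups C_0 ≅ Z^6, C_1 ≅ Z^12, C_2 ≅ Z^6.

∂_1: C_1 → C_0 sends each edge [p,q] (with p < q) to q − p. For instance
  ∂[1,4] = [4] − [1].
The resulting 6×12 matrix has rank 5, and its Smith normal form has invariant factors (1,1,1,1,1).

The boundary map ∂_2: C_2 → C_1 acts by ∂[p,q,r] = [q,r] − [p,r] + [p,q]. For instance
  ∂[2,4,5] = [4,5] − [2,5] + [2,4],
  ∂[1,3,5] = [3,5] − [1,5] + [1,3].
This gives a 12×6 integer matrix of rank 6; reducing to Smith normal form yields diagonal entries (1,1,1,1,1,1).

Computing H_k = (kernel of ∂_k) / (image of ∂_{k+1}):

  H_0: rank C_0 − rank ∂_1 = 6 − 5 = 1, and the invariant factors of ∂_1 are all 1, so H_0 = Z.
  H_1: rank ker ∂_1 − rank ∂_2 = (12 − 5) − 6 = 1, and the invariant factors of ∂_2 are all 1, so H_1 = Z.
  H_2: rank ker ∂_2 − rank ∂_3 = (6 − 6) − 0 = 0, and there is no ∂_3, so H_2 = 0.

As a check, the Euler characteristic is 6 − 12 + 6 = 0, which agrees with 1 − 1 + 0 = 0.
(K is a triangulation of the cylinder S^1 x I.)

H_0 = Z,  H_1 = Z,  H_2 = 0.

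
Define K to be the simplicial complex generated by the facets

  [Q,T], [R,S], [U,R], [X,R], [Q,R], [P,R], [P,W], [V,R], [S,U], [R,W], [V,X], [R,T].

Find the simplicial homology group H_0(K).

We work with the vertex ordering P < Q < R < S < T < U < V < W < X. The simplices of K, each written with vertices in increasing order, are:

  0-simplices (9): P, Q, R, S, T, U, V, W, X
  1-simplices (12): PR, PW, QR, QT, RS, RT, RU, RV, RW, RX, SU, VX

Hence C_0 ≅ Z^9, C_1 ≅ Z^12.

∂_1: C_1 → C_0 is given by ∂[p,q] = [q] − [p]. For instance
  ∂SU = U − S.
The 9×12 boundary matrix has rank 8 and Smith normal form diag(1,1,1,1,1,1,1,1).

From H_k ≅ ker(∂_k) / im(∂_{k+1}) we obtain:

  H_0: rank C_0 − rank ∂_1 = 9 − 8 = 1, and the invariant factors of ∂_1 are all 1, so H_0 = Z.

H_0 = Z.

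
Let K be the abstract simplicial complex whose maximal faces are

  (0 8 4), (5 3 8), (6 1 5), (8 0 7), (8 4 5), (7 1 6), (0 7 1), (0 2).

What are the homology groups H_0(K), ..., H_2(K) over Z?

H_0 = Z,  H_1 = Z,  H_2 = 0.

We work with the vertex ordering 0 < 1 < 2 < 3 < 4 < 5 < 6 < 7 < 8. The simplices of K, each written with vertices in increasing order, are:

  0-simplices (9): [0], [1], [2], [3], [4], [5], [6], [7], [8]
  1-simplices (16): [0,1], [0,2], [0,4], [0,7], [0,8], [1,5], [1,6], [1,7], [3,5], [3,8], [4,5], [4,8], [5,6], [5,8], [6,7], [7,8]
  2-simplices (7): [0,1,7], [0,4,8], [0,7,8], [1,5,6], [1,6,7], [3,5,8], [4,5,8]

Hence C_0 ≅ Z^9, C_1 ≅ Z^16, C_2 ≅ Z^7.

Boundary ∂_1: C_1 → C_0 is given by ∂[p,q] = [q] − [p].
The 9×16 boundary matrix has rank 8 and Smith normal form diag(1,1,1,1,1,1,1,1).

Boundary ∂_2: C_2 → C_1 acts by ∂[p,q,r] = [q,r] − [p,r] + [p,q]. For instance
  ∂[1,5,6] = [5,6] − [1,6] + [1,5],
  ∂[1,6,7] = [6,7] − [1,7] + [1,6].
The 16×7 boundary matrix has rank 7 and Smith normal form diag(1,1,1,1,1,1,1).

Now H_k = ker ∂_k / im ∂_{k+1}, so:

  H_0: rank C_0 − rank ∂_1 = 9 − 8 = 1, and the invariant factors of ∂_1 are all 1, so H_0 ≅ Z.
  H_1: rank ker ∂_1 − rank ∂_2 = (16 − 8) − 7 = 1, and the invariant factors of ∂_2 are all 1, so H_1 ≅ Z.
  H_2: rank ker ∂_2 − rank ∂_3 = (7 − 7) − 0 = 0, and there is no ∂_3, so H_2 ≅ 0.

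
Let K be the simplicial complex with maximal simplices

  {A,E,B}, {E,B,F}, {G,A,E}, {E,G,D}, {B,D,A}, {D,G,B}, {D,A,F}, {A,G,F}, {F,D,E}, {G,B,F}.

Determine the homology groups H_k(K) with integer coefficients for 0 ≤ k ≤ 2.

K has 6 vertices, 15 edges, 10 triangles.
rank ∂_0 = 0, rank ∂_1 = 5 ⇒ b_0 = 6 − 0 − 5 = 1; all invariant factors of ∂_1 are 1 so no torsion. So H_0 ≅ Z.
rank ∂_1 = 5, rank ∂_2 = 10 ⇒ b_1 = 15 − 5 − 10 = 0; ∂_2 has invariant factor(s) [2] giving torsion. So H_1 ≅ Z_2.
rank ∂_2 = 10, rank ∂_3 = 0 ⇒ b_2 = 10 − 10 − 0 = 0. So H_2 ≅ 0.

H_0 = Z,  H_1 = Z_2,  H_2 = 0.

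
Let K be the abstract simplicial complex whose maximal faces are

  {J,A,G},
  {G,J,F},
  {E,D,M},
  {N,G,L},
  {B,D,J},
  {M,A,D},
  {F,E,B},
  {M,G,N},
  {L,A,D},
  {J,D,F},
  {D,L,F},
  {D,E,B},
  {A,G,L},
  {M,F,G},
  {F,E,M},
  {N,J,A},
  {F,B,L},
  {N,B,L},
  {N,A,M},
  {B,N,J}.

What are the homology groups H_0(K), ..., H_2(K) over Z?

H_0 = Z,  H_1 = Z ⊕ Z/2,  H_2 = 0.

We work with the vertex ordering A < B < D < E < F < G < J < L < M < N. The simplices of K, each written with vertices in increasing order, are:

  0-simplices (10): A, B, D, E, F, G, J, L, M, N
  1-simplices (30): AD, AG, AJ, AL, AM, AN, BD, BE, BF, BJ, BL, BN, DE, DF, DJ, DL, DM, EF, EM, FG, FJ, FL, FM, GJ, GL, GM, GN, JN, LN, MN
  2-simplices (20): ADL, ADM, AGJ, AGL, AJN, AMN, BDE, BDJ, BEF, BFL, BJN, BLN, DEM, DFJ, DFL, EFM, FGJ, FGM, GLN, GMN

so the chain groups are C_0 ≅ Z^10, C_1 ≅ Z^30, C_2 ≅ Z^20.

∂_1: C_1 → C_0 maps an edge to its endpoints' difference, ∂[p,q] = q − p. For instance
  ∂AL = L − A.
As a 10×30 matrix over Z this has rank 9, with invariant factors (1,1,1,1,1,1,1,1,1).

The boundary map ∂_2: C_2 → C_1 maps a triangle to the signed sum of its edges. For instance
  ∂ADL = DL − AL + AD,
  ∂BLN = LN − BN + BL.
As a 30×20 matrix over Z this has rank 20, with invariant factors (1,1,1,1,1,1,1,1,1,1,1,1,1,1,1,1,1,1,1,2).

Now H_k = ker ∂_k / im ∂_{k+1}, so:

  H_0: rank C_0 − rank ∂_1 = 10 − 9 = 1, and the invariant factors of ∂_1 are all 1, so H_0 = Z.
  H_1: rank ker ∂_1 − rank ∂_2 = (30 − 9) − 20 = 1, and ∂_2 has invariant factor 2 > 1, so H_1 = Z ⊕ Z/2.
  H_2: rank ker ∂_2 − rank ∂_3 = (20 − 20) − 0 = 0, and there is no ∂_3, so H_2 = 0.

As a check, the Euler characteristic is 10 − 30 + 20 = 0, which agrees with 1 − 1 + 0 = 0.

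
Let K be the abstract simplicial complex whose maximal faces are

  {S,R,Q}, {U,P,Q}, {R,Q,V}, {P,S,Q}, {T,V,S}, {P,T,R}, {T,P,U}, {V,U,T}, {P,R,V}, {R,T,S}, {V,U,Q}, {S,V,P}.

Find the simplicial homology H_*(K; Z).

We work with the vertex ordering P < Q < R < S < T < U < V. The simplices of K, each written with vertices in increasing order, are:

  0-simplices (7): P, Q, R, S, T, U, V
  1-simplices (18): PQ, PR, PS, PT, PU, PV, QR, QS, QU, QV, RS, RT, RV, ST, SV, TU, TV, UV
  2-simplices (12): PQS, PQU, PRT, PRV, PSV, PTU, QRS, QRV, QUV, RST, STV, TUV

so the chain groups are C_0 ≅ Z^7, C_1 ≅ Z^18, C_2 ≅ Z^12.

Boundary ∂_1: C_1 → C_0 is given by ∂[p,q] = [q] − [p].
This gives a 7×18 integer matrix of rank 6; reducing to Smith normal form yields diagonal entries (1,1,1,1,1,1).

Boundary ∂_2: C_2 → C_1 sends each 2-simplex [p,q,r] to [q,r] − [p,r] + [p,q]. For instance
  ∂TUV = UV − TV + TU,
  ∂QUV = UV − QV + QU.
The 18×12 boundary matrix has rank 12 and Smith normal form diag(1,1,1,1,1,1,1,1,1,1,1,2).

Now H_k = ker ∂_k / im ∂_{k+1}, so:

  H_0: rank C_0 − rank ∂_1 = 7 − 6 = 1, and the invariant factors of ∂_1 are all 1, so H_0 ≅ Z.
  H_1: rank ker ∂_1 − rank ∂_2 = (18 − 6) − 12 = 0, and ∂_2 has invariant factor 2 > 1, so H_1 ≅ Z/2Z.
  H_2: rank ker ∂_2 − rank ∂_3 = (12 − 12) − 0 = 0, and there is no ∂_3, so H_2 ≅ 0.

H_0 = Z,  H_1 = Z/2Z,  H_2 = 0.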